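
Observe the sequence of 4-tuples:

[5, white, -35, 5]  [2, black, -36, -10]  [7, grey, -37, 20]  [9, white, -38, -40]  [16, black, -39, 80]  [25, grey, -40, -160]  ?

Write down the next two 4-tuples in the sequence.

For the first slot, each term is the sum of the two before it: 5, 2, 7, 9, 16, 25 → 41 → 66.
Shade: repeats white → black → grey; white, black, grey, white, black, grey → white → black.
Third slot: −1 each step, so -35, -36, -37, -38, -39, -40 → -41 → -42.
Fourth slot — ×(-2) each step: 5, -10, 20, -40, 80, -160 → 320 → -640.
Putting the parts together: [41, white, -41, 320] and then [66, black, -42, -640].

[41, white, -41, 320], [66, black, -42, -640]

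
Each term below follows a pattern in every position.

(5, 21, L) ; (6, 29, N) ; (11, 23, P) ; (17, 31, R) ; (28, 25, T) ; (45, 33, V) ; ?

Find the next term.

First slot: each term is the sum of the two before it, so 5, 6, 11, 17, 28, 45 → 73.
For the second slot, alternating steps +8, −6, +8, −6, …: 21, 29, 23, 31, 25, 33 → 27.
For the letter, letters move forward 2 places in the alphabet: L, N, P, R, T, V → X.
So the next term is (73, 27, X).

(73, 27, X)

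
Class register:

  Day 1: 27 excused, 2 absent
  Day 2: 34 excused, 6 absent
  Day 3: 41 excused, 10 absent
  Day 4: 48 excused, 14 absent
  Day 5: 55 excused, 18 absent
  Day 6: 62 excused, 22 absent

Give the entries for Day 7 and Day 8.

69 excused, 26 absent; 76 excused, 30 absent

Excused — +7 each step: 27, 34, 41, 48, 55, 62 → 69 → 76.
Absent: 2, 6, 10, 14, 18, 22 → 26 → 30 (+4 each step).
So the next two lines are 69 excused, 26 absent and 76 excused, 30 absent.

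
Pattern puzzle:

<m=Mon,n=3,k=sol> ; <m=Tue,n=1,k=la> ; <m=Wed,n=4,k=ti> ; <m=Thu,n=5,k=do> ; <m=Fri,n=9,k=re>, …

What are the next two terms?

M — runs through the weekdays Mon→Sun: Mon, Tue, Wed, Thu, Fri → Sat → Sun.
N: each term is the sum of the two before it, so 3, 1, 4, 5, 9 → 14 → 23.
K: runs through the solfège scale do→ti; sol, la, ti, do, re → mi → fa.
So the next two terms are <m=Sat,n=14,k=mi> and <m=Sun,n=23,k=fa>.

<m=Sat,n=14,k=mi>, <m=Sun,n=23,k=fa>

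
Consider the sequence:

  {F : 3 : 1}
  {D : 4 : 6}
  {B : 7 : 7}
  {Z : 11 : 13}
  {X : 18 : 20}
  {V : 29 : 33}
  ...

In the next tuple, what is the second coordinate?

47

Second coordinate goes 3, 4, 7, 11, 18, 29 → 47 (each term is the sum of the two before it).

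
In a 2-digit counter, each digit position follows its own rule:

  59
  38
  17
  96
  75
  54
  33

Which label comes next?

First digit: 5, 3, 1, 9, 7, 5, 3 → 1 (−2 each step, mod 10).
Second digit goes 9, 8, 7, 6, 5, 4, 3 → 2 (−1 each step, mod 10).
Combining the parts gives 12.

12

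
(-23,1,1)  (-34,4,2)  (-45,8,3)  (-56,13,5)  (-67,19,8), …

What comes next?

(-78,26,13)

First coordinate — −11 each step: -23, -34, -45, -56, -67 → -78.
Second coordinate: differences are 3, 4, 5, … (increasing by 1 each time), so 1, 4, 8, 13, 19 → 26.
Third coordinate: each term is the sum of the two before it, so 1, 2, 3, 5, 8 → 13.
Combining the parts gives (-78,26,13).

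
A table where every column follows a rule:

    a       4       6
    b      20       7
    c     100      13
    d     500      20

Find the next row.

e  2500  33

Letter — letters move forward 1 place in the alphabet: a, b, c, d → e.
Second component — ×5 each step: 4, 20, 100, 500 → 2500.
For the third component, each term is the sum of the two before it: 6, 7, 13, 20 → 33.
Putting it together: e  2500  33.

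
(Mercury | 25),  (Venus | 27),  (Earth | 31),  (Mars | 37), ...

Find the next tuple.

Planet: runs through the planets Mercury→Neptune; Mercury, Venus, Earth, Mars → Jupiter.
Second slot: differences are 2, 4, 6, … (increasing by 2 each time), so 25, 27, 31, 37 → 45.
Combining the parts gives (Jupiter | 45).

(Jupiter | 45)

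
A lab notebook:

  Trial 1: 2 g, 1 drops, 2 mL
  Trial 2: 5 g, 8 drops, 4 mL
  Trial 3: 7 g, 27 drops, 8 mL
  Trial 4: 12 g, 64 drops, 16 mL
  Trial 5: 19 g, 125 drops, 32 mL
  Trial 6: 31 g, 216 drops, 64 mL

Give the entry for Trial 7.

50 g, 343 drops, 128 mL

For the g, each term is the sum of the two before it: 2, 5, 7, 12, 19, 31 → 50.
Drops — perfect cubes: 1³, 2³, 3³, …: 1, 8, 27, 64, 125, 216 → 343.
ML goes 2, 4, 8, 16, 32, 64 → 128 (×2 each step).
Combining the parts gives 50 g, 343 drops, 128 mL.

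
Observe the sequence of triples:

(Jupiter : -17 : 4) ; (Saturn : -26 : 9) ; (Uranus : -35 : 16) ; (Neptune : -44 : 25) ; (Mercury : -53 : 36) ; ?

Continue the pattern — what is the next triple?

Planet: runs through the planets Mercury→Neptune; Jupiter, Saturn, Uranus, Neptune, Mercury → Venus.
Second value — −9 each step: -17, -26, -35, -44, -53 → -62.
Third value — perfect squares: 2², 3², 4², …: 4, 9, 16, 25, 36 → 49.
So the next triple is (Venus : -62 : 49).

(Venus : -62 : 49)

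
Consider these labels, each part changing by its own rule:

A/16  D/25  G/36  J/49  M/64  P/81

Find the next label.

For the letter, letters move forward 3 places in the alphabet: A, D, G, J, M, P → S.
For the second component, perfect squares: 4², 5², 6², …: 16, 25, 36, 49, 64, 81 → 100.
So the next label is S/100.

S/100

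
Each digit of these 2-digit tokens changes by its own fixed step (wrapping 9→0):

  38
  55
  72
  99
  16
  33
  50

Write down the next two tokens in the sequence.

77 then 94

First digit — +2 each step, mod 10: 3, 5, 7, 9, 1, 3, 5 → 7 → 9.
Second digit goes 8, 5, 2, 9, 6, 3, 0 → 7 → 4 (−3 each step, mod 10).
So the next two tokens are 77 and 94.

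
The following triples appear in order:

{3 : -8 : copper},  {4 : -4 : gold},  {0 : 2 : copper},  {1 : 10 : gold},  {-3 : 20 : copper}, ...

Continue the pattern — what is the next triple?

{-2 : 32 : gold}

First coordinate: alternating steps +1, −4, +1, −4, …; 3, 4, 0, 1, -3 → -2.
Second coordinate: -8, -4, 2, 10, 20 → 32 (differences are 4, 6, 8, … (increasing by 2 each time)).
For the metal, alternates copper ↔ gold: copper, gold, copper, gold, copper → gold.
Putting it together: {-2 : 32 : gold}.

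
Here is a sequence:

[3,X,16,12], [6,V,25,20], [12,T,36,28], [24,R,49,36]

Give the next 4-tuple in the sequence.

First value: 3, 6, 12, 24 → 48 (×2 each step).
For the letter, letters move back 2 places in the alphabet: X, V, T, R → P.
Third value — perfect squares: 4², 5², 6², …: 16, 25, 36, 49 → 64.
For the fourth value, +8 each step: 12, 20, 28, 36 → 44.
Combining the parts gives [48,P,64,44].

[48,P,64,44]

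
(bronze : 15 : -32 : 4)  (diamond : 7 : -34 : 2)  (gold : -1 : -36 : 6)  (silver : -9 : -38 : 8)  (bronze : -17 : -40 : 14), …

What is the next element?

Rank: repeats bronze → diamond → gold → silver, so bronze, diamond, gold, silver, bronze → diamond.
Second slot: 15, 7, -1, -9, -17 → -25 (−8 each step).
Third slot: −2 each step, so -32, -34, -36, -38, -40 → -42.
Fourth slot: each term is the sum of the two before it, so 4, 2, 6, 8, 14 → 22.
So the next element is (diamond : -25 : -42 : 22).

(diamond : -25 : -42 : 22)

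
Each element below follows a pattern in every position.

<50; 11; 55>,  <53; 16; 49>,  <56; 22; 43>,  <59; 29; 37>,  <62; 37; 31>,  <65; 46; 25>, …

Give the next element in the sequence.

<68; 56; 19>

First component: +3 each step; 50, 53, 56, 59, 62, 65 → 68.
Second component: 11, 16, 22, 29, 37, 46 → 56 (differences are 5, 6, 7, … (increasing by 1 each time)).
Third component: −6 each step, so 55, 49, 43, 37, 31, 25 → 19.
So the next element is <68; 56; 19>.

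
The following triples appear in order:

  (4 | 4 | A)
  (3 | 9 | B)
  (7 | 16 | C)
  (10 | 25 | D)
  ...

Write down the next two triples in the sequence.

First component: 4, 3, 7, 10 → 17 → 27 (each term is the sum of the two before it).
Second component — perfect squares: 2², 3², 4², …: 4, 9, 16, 25 → 36 → 49.
Letter — letters move forward 1 place in the alphabet: A, B, C, D → E → F.
So the next two triples are (17 | 36 | E) and (27 | 49 | F).

(17 | 36 | E), (27 | 49 | F)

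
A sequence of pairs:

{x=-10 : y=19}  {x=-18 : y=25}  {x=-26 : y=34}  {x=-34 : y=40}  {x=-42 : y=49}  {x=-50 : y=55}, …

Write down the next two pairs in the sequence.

For the x, −8 each step: -10, -18, -26, -34, -42, -50 → -58 → -66.
Y goes 19, 25, 34, 40, 49, 55 → 64 → 70 (alternating steps +6, +9, +6, +9, …).
Putting the parts together: {x=-58 : y=64} and then {x=-66 : y=70}.

{x=-58 : y=64}, {x=-66 : y=70}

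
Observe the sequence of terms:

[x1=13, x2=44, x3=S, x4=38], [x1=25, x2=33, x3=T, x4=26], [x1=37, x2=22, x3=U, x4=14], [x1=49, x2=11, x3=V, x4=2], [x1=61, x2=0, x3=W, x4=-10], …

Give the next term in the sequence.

[x1=73, x2=-11, x3=X, x4=-22]

X1 goes 13, 25, 37, 49, 61 → 73 (+12 each step).
For the x2, −11 each step: 44, 33, 22, 11, 0 → -11.
X3 goes S, T, U, V, W → X (letters move forward 1 place in the alphabet).
X4: 38, 26, 14, 2, -10 → -22 (together with the x1 always sums to 51).
So the next term is [x1=73, x2=-11, x3=X, x4=-22].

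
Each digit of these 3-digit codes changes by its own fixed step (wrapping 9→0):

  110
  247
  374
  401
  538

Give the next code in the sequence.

665

First digit: +1 each step, mod 10; 1, 2, 3, 4, 5 → 6.
Second digit goes 1, 4, 7, 0, 3 → 6 (+3 each step, mod 10).
Third digit: −3 each step, mod 10, so 0, 7, 4, 1, 8 → 5.
So the next code is 665.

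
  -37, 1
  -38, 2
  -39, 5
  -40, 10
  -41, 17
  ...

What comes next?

-42, 26

First coordinate — −1 each step: -37, -38, -39, -40, -41 → -42.
Second coordinate: differences are 1, 3, 5, … (increasing by 2 each time); 1, 2, 5, 10, 17 → 26.
Putting it together: -42, 26.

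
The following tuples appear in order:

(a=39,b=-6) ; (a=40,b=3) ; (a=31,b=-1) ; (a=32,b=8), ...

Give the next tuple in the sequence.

A — alternating steps +1, −9, +1, −9, …: 39, 40, 31, 32 → 23.
B: alternating steps +9, −4, +9, −4, …, so -6, 3, -1, 8 → 4.
Combining the parts gives (a=23,b=4).

(a=23,b=4)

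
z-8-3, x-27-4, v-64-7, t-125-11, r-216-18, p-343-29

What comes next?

n-512-47

Letter: letters move back 2 places in the alphabet; z, x, v, t, r, p → n.
Second component: perfect cubes: 2³, 3³, 4³, …; 8, 27, 64, 125, 216, 343 → 512.
Third component goes 3, 4, 7, 11, 18, 29 → 47 (each term is the sum of the two before it).
Putting it together: n-512-47.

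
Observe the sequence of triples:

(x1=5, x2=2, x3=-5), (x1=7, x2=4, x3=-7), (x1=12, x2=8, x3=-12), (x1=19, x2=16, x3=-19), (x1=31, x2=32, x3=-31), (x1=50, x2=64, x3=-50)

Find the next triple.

X1: each term is the sum of the two before it; 5, 7, 12, 19, 31, 50 → 81.
X2: ×2 each step, so 2, 4, 8, 16, 32, 64 → 128.
X3: -5, -7, -12, -19, -31, -50 → -81 (always the negative of the x1).
Combining the parts gives (x1=81, x2=128, x3=-81).

(x1=81, x2=128, x3=-81)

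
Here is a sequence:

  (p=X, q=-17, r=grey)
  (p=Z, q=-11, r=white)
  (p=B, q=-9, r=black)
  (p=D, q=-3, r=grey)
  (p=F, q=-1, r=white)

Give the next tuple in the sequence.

P goes X, Z, B, D, F → H (letters move forward 2 places in the alphabet, wrapping Z→A).
Q goes -17, -11, -9, -3, -1 → 5 (alternating steps +6, +2, +6, +2, …).
R: repeats grey → white → black; grey, white, black, grey, white → black.
Combining the parts gives (p=H, q=5, r=black).

(p=H, q=5, r=black)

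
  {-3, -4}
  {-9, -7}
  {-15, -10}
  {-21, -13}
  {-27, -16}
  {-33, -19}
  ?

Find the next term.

{-39, -22}

First coordinate goes -3, -9, -15, -21, -27, -33 → -39 (−6 each step).
Second coordinate: -4, -7, -10, -13, -16, -19 → -22 (−3 each step).
Putting it together: {-39, -22}.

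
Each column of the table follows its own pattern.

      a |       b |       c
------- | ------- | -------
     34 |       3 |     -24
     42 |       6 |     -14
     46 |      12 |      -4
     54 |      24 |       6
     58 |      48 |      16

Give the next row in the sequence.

66  96  26

For the column a, alternating steps +8, +4, +8, +4, …: 34, 42, 46, 54, 58 → 66.
For the column b, ×2 each step: 3, 6, 12, 24, 48 → 96.
For the column c, +10 each step: -24, -14, -4, 6, 16 → 26.
Putting it together: 66  96  26.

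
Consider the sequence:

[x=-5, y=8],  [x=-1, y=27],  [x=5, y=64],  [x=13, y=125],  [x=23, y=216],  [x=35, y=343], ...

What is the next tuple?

For the x, differences are 4, 6, 8, … (increasing by 2 each time): -5, -1, 5, 13, 23, 35 → 49.
Y: perfect cubes: 2³, 3³, 4³, …; 8, 27, 64, 125, 216, 343 → 512.
So the next tuple is [x=49, y=512].

[x=49, y=512]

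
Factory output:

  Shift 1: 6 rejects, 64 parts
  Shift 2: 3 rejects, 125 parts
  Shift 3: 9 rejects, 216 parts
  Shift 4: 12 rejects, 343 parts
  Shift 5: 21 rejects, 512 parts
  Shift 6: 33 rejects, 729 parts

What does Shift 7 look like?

54 rejects, 1000 parts

Rejects goes 6, 3, 9, 12, 21, 33 → 54 (each term is the sum of the two before it).
Parts: perfect cubes: 4³, 5³, 6³, …; 64, 125, 216, 343, 512, 729 → 1000.
Combining the parts gives 54 rejects, 1000 parts.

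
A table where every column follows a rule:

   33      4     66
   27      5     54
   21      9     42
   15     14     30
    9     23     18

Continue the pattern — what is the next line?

First component — −6 each step: 33, 27, 21, 15, 9 → 3.
For the second component, each term is the sum of the two before it: 4, 5, 9, 14, 23 → 37.
Third component: always 2 × the first component; 66, 54, 42, 30, 18 → 6.
So the next line is 3  37  6.

3  37  6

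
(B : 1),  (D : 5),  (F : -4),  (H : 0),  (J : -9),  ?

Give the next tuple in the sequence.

Letter: B, D, F, H, J → L (letters move forward 2 places in the alphabet).
Second coordinate goes 1, 5, -4, 0, -9 → -5 (alternating steps +4, −9, +4, −9, …).
Combining the parts gives (L : -5).

(L : -5)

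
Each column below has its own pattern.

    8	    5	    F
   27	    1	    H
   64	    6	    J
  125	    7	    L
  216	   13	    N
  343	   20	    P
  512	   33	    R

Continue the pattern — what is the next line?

First component: perfect cubes: 2³, 3³, 4³, …, so 8, 27, 64, 125, 216, 343, 512 → 729.
For the second component, each term is the sum of the two before it: 5, 1, 6, 7, 13, 20, 33 → 53.
Letter: F, H, J, L, N, P, R → T (letters move forward 2 places in the alphabet).
Putting it together: 729  53  T.

729  53  T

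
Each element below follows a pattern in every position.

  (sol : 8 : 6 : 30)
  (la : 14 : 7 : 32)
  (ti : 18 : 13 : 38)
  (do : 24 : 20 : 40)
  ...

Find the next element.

(re : 28 : 33 : 46)

For the note, runs through the solfège scale do→ti: sol, la, ti, do → re.
Second slot — alternating steps +6, +4, +6, +4, …: 8, 14, 18, 24 → 28.
Third slot goes 6, 7, 13, 20 → 33 (each term is the sum of the two before it).
For the fourth slot, alternating steps +2, +6, +2, +6, …: 30, 32, 38, 40 → 46.
So the next element is (re : 28 : 33 : 46).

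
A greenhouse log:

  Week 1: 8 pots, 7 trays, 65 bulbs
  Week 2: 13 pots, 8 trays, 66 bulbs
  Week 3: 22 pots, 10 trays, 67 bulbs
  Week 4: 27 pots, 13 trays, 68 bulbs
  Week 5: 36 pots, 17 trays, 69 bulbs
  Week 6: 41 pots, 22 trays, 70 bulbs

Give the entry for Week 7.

50 pots, 28 trays, 71 bulbs

Pots: alternating steps +5, +9, +5, +9, …, so 8, 13, 22, 27, 36, 41 → 50.
Trays: differences are 1, 2, 3, … (increasing by 1 each time); 7, 8, 10, 13, 17, 22 → 28.
Bulbs: +1 each step; 65, 66, 67, 68, 69, 70 → 71.
Combining the parts gives 50 pots, 28 trays, 71 bulbs.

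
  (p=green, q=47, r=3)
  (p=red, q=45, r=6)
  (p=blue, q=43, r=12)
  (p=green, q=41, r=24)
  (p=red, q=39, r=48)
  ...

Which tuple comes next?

(p=blue, q=37, r=96)

P: repeats green → red → blue, so green, red, blue, green, red → blue.
Q: −2 each step, so 47, 45, 43, 41, 39 → 37.
R: ×2 each step; 3, 6, 12, 24, 48 → 96.
Putting it together: (p=blue, q=37, r=96).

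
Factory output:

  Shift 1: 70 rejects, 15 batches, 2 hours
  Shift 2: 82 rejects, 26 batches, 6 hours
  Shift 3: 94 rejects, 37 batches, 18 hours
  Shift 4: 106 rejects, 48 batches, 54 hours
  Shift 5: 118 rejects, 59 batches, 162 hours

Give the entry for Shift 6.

Rejects: +12 each step, so 70, 82, 94, 106, 118 → 130.
Batches goes 15, 26, 37, 48, 59 → 70 (+11 each step).
For the hours, ×3 each step: 2, 6, 18, 54, 162 → 486.
Combining the parts gives 130 rejects, 70 batches, 486 hours.

130 rejects, 70 batches, 486 hours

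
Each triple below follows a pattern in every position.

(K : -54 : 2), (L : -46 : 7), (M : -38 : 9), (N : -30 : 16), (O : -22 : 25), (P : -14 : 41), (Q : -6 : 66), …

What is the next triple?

(R : 2 : 107)

For the letter, letters move forward 1 place in the alphabet: K, L, M, N, O, P, Q → R.
Second entry: -54, -46, -38, -30, -22, -14, -6 → 2 (+8 each step).
Third entry goes 2, 7, 9, 16, 25, 41, 66 → 107 (each term is the sum of the two before it).
So the next triple is (R : 2 : 107).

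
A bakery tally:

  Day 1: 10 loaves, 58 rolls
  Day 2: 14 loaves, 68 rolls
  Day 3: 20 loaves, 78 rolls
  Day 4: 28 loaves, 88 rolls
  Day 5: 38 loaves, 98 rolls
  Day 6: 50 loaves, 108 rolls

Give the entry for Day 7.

64 loaves, 118 rolls

Loaves: 10, 14, 20, 28, 38, 50 → 64 (differences are 4, 6, 8, … (increasing by 2 each time)).
Rolls: +10 each step; 58, 68, 78, 88, 98, 108 → 118.
Putting it together: 64 loaves, 118 rolls.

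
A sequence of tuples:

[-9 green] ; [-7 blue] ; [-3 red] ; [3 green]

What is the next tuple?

First coordinate: differences are 2, 4, 6, … (increasing by 2 each time), so -9, -7, -3, 3 → 11.
Colour goes green, blue, red, green → blue (repeats green → blue → red).
Putting it together: [11 blue].

[11 blue]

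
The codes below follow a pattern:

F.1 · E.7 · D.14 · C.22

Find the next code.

Letter: F, E, D, C → B (letters move back 1 place in the alphabet).
Second component — differences are 6, 7, 8, … (increasing by 1 each time): 1, 7, 14, 22 → 31.
Combining the parts gives B.31.

B.31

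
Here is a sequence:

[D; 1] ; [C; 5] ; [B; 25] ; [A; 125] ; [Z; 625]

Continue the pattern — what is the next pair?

Letter goes D, C, B, A, Z → Y (letters move back 1 place in the alphabet, wrapping A→Z).
Second value — ×5 each step: 1, 5, 25, 125, 625 → 3125.
So the next pair is [Y; 3125].

[Y; 3125]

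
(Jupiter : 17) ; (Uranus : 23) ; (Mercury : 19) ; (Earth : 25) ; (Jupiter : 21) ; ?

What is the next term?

Planet goes Jupiter, Uranus, Mercury, Earth, Jupiter → Uranus (repeats Jupiter → Uranus → Mercury → Earth).
For the second slot, alternating steps +6, −4, +6, −4, …: 17, 23, 19, 25, 21 → 27.
Putting it together: (Uranus : 27).

(Uranus : 27)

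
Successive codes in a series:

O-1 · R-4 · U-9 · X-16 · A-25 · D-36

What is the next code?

G-49

Letter goes O, R, U, X, A, D → G (letters move forward 3 places in the alphabet, wrapping Z→A).
Second component goes 1, 4, 9, 16, 25, 36 → 49 (perfect squares: 1², 2², 3², …).
So the next code is G-49.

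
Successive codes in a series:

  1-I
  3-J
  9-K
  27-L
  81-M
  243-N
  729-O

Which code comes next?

For the first component, ×3 each step: 1, 3, 9, 27, 81, 243, 729 → 2187.
For the letter, letters move forward 1 place in the alphabet: I, J, K, L, M, N, O → P.
So the next code is 2187-P.

2187-P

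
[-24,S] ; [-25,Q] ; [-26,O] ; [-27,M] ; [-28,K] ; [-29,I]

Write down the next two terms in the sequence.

First value — −1 each step: -24, -25, -26, -27, -28, -29 → -30 → -31.
For the letter, letters move back 2 places in the alphabet: S, Q, O, M, K, I → G → E.
Putting the parts together: [-30,G] and then [-31,E].

[-30,G], [-31,E]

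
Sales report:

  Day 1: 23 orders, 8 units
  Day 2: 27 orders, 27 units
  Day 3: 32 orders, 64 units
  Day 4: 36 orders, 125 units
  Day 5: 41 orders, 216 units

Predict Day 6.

45 orders, 343 units

Orders: alternating steps +4, +5, +4, +5, …, so 23, 27, 32, 36, 41 → 45.
Units: perfect cubes: 2³, 3³, 4³, …; 8, 27, 64, 125, 216 → 343.
So the next row is 45 orders, 343 units.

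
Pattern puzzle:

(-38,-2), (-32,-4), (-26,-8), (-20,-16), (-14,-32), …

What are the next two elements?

(-8,-64), (-2,-128)

First part goes -38, -32, -26, -20, -14 → -8 → -2 (+6 each step).
Second part: ×2 each step; -2, -4, -8, -16, -32 → -64 → -128.
So the next two elements are (-8,-64) and (-2,-128).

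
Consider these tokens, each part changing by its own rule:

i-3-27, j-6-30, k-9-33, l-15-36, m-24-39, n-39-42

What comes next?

For the letter, letters move forward 1 place in the alphabet: i, j, k, l, m, n → o.
Second component goes 3, 6, 9, 15, 24, 39 → 63 (each term is the sum of the two before it).
Third component goes 27, 30, 33, 36, 39, 42 → 45 (+3 each step).
Putting it together: o-63-45.

o-63-45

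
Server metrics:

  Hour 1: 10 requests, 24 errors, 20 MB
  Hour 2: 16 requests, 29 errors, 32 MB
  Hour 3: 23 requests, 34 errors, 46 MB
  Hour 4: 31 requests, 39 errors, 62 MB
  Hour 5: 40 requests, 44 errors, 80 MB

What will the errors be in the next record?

Errors — +5 each step: 24, 29, 34, 39, 44 → 49.

49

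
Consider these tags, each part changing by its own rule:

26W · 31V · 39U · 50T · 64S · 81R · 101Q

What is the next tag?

124P

First component — differences are 5, 8, 11, … (increasing by 3 each time): 26, 31, 39, 50, 64, 81, 101 → 124.
Letter goes W, V, U, T, S, R, Q → P (letters move back 1 place in the alphabet).
So the next tag is 124P.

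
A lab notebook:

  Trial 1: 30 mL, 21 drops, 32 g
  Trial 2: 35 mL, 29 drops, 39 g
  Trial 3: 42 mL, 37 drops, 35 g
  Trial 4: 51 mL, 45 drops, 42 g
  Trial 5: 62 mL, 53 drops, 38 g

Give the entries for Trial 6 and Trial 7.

ML: differences are 5, 7, 9, … (increasing by 2 each time), so 30, 35, 42, 51, 62 → 75 → 90.
Drops goes 21, 29, 37, 45, 53 → 61 → 69 (+8 each step).
For the g, alternating steps +7, −4, +7, −4, …: 32, 39, 35, 42, 38 → 45 → 41.
So the next two rows are 75 mL, 61 drops, 45 g and 90 mL, 69 drops, 41 g.

75 mL, 61 drops, 45 g; 90 mL, 69 drops, 41 g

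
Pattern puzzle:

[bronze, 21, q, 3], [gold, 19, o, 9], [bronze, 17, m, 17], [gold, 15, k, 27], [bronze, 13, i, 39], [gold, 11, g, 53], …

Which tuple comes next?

For the rank, alternates bronze ↔ gold: bronze, gold, bronze, gold, bronze, gold → bronze.
Second component goes 21, 19, 17, 15, 13, 11 → 9 (−2 each step).
Letter goes q, o, m, k, i, g → e (letters move back 2 places in the alphabet).
Fourth component: differences are 6, 8, 10, … (increasing by 2 each time); 3, 9, 17, 27, 39, 53 → 69.
Putting it together: [bronze, 9, e, 69].

[bronze, 9, e, 69]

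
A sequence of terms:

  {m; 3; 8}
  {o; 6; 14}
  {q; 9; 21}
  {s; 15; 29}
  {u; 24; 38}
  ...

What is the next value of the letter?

w

Letter: letters move forward 2 places in the alphabet; m, o, q, s, u → w.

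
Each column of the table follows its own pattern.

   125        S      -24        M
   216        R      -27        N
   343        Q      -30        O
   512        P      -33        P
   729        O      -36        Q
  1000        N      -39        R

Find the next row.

For the first component, perfect cubes: 5³, 6³, 7³, …: 125, 216, 343, 512, 729, 1000 → 1331.
First letter — letters move back 1 place in the alphabet: S, R, Q, P, O, N → M.
Third component — −3 each step: -24, -27, -30, -33, -36, -39 → -42.
Second letter: letters move forward 1 place in the alphabet; M, N, O, P, Q, R → S.
Combining the parts gives 1331  M  -42  S.

1331  M  -42  S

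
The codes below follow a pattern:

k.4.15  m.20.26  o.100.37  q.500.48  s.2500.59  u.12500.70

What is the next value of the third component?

81

Letter: letters move forward 2 places in the alphabet, so k, m, o, q, s, u → w.
Second component — ×5 each step: 4, 20, 100, 500, 2500, 12500 → 62500.
Third component — +11 each step: 15, 26, 37, 48, 59, 70 → 81.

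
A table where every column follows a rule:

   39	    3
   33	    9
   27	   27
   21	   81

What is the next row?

First component: 39, 33, 27, 21 → 15 (−6 each step).
Second component — ×3 each step: 3, 9, 27, 81 → 243.
Putting it together: 15  243.

15  243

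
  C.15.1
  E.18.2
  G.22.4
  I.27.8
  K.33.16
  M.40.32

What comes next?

Letter: C, E, G, I, K, M → O (letters move forward 2 places in the alphabet).
Second component — differences are 3, 4, 5, … (increasing by 1 each time): 15, 18, 22, 27, 33, 40 → 48.
Third component — ×2 each step: 1, 2, 4, 8, 16, 32 → 64.
Putting it together: O.48.64.

O.48.64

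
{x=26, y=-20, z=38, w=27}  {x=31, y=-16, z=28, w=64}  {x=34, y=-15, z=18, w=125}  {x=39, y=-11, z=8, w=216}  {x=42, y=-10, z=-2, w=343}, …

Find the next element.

X — alternating steps +5, +3, +5, +3, …: 26, 31, 34, 39, 42 → 47.
Y goes -20, -16, -15, -11, -10 → -6 (alternating steps +4, +1, +4, +1, …).
Z: −10 each step; 38, 28, 18, 8, -2 → -12.
W — perfect cubes: 3³, 4³, 5³, …: 27, 64, 125, 216, 343 → 512.
Combining the parts gives {x=47, y=-6, z=-12, w=512}.

{x=47, y=-6, z=-12, w=512}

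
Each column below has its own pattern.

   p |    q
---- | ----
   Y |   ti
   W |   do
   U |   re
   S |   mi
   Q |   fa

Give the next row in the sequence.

Column p goes Y, W, U, S, Q → O (letters move back 2 places in the alphabet).
Column q: runs through the solfège scale do→ti; ti, do, re, mi, fa → sol.
So the next row is O  sol.

O  sol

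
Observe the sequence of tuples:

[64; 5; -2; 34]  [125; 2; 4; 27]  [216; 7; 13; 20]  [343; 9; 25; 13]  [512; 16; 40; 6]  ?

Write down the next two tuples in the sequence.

First coordinate: 64, 125, 216, 343, 512 → 729 → 1000 (perfect cubes: 4³, 5³, 6³, …).
Second coordinate — each term is the sum of the two before it: 5, 2, 7, 9, 16 → 25 → 41.
Third coordinate: differences are 6, 9, 12, … (increasing by 3 each time); -2, 4, 13, 25, 40 → 58 → 79.
Fourth coordinate: −7 each step, so 34, 27, 20, 13, 6 → -1 → -8.
So the next two tuples are [729; 25; 58; -1] and [1000; 41; 79; -8].

[729; 25; 58; -1], [1000; 41; 79; -8]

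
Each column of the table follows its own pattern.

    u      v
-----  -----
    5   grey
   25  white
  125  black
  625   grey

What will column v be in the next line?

white

Column v — repeats grey → white → black: grey, white, black, grey → white.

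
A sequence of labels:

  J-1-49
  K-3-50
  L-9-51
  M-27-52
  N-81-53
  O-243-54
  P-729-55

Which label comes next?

Letter: letters move forward 1 place in the alphabet, so J, K, L, M, N, O, P → Q.
Second component goes 1, 3, 9, 27, 81, 243, 729 → 2187 (×3 each step).
Third component goes 49, 50, 51, 52, 53, 54, 55 → 56 (+1 each step).
Combining the parts gives Q-2187-56.

Q-2187-56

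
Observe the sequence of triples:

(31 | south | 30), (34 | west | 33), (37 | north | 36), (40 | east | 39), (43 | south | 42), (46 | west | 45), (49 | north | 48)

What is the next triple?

First component: +3 each step; 31, 34, 37, 40, 43, 46, 49 → 52.
For the direction, repeats south → west → north → east: south, west, north, east, south, west, north → east.
Third component: 30, 33, 36, 39, 42, 45, 48 → 51 (always 1 less than the first component).
So the next triple is (52 | east | 51).

(52 | east | 51)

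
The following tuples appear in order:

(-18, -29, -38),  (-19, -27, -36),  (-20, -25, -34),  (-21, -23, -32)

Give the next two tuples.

(-22, -21, -30), (-23, -19, -28)

First value: −1 each step; -18, -19, -20, -21 → -22 → -23.
Second value: -29, -27, -25, -23 → -21 → -19 (+2 each step).
Third value: -38, -36, -34, -32 → -30 → -28 (always 9 less than the second value).
Putting the parts together: (-22, -21, -30) and then (-23, -19, -28).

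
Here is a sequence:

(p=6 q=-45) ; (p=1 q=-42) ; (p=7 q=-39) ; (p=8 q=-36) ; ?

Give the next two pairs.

P: each term is the sum of the two before it, so 6, 1, 7, 8 → 15 → 23.
Q goes -45, -42, -39, -36 → -33 → -30 (+3 each step).
So the next two pairs are (p=15 q=-33) and (p=23 q=-30).

(p=15 q=-33), (p=23 q=-30)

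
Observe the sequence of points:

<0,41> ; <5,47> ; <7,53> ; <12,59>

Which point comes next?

<14,65>

First entry: alternating steps +5, +2, +5, +2, …, so 0, 5, 7, 12 → 14.
Second entry: +6 each step, so 41, 47, 53, 59 → 65.
So the next point is <14,65>.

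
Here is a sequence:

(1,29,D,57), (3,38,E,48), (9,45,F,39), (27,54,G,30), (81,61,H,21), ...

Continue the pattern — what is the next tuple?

(243,70,I,12)

First slot goes 1, 3, 9, 27, 81 → 243 (×3 each step).
Second slot: alternating steps +9, +7, +9, +7, …, so 29, 38, 45, 54, 61 → 70.
Letter: letters move forward 1 place in the alphabet; D, E, F, G, H → I.
Fourth slot: 57, 48, 39, 30, 21 → 12 (−9 each step).
Combining the parts gives (243,70,I,12).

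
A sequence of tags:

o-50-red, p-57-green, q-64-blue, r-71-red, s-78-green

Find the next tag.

Letter: letters move forward 1 place in the alphabet, so o, p, q, r, s → t.
Second component: +7 each step; 50, 57, 64, 71, 78 → 85.
For the colour, repeats red → green → blue: red, green, blue, red, green → blue.
Putting it together: t-85-blue.

t-85-blue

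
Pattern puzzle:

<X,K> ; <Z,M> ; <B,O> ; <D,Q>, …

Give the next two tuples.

<F,S>, <H,U>

First letter: letters move forward 2 places in the alphabet, wrapping Z→A, so X, Z, B, D → F → H.
Second letter — letters move forward 2 places in the alphabet: K, M, O, Q → S → U.
So the next two tuples are <F,S> and <H,U>.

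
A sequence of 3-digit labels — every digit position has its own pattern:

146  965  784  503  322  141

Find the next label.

960

For the first digit, −2 each step, mod 10: 1, 9, 7, 5, 3, 1 → 9.
Second digit: +2 each step, mod 10, so 4, 6, 8, 0, 2, 4 → 6.
For the third digit, −1 each step, mod 10: 6, 5, 4, 3, 2, 1 → 0.
So the next label is 960.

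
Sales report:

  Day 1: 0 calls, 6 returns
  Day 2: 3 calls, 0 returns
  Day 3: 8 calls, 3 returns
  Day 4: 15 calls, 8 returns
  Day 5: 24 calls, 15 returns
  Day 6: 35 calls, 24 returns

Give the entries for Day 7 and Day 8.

Calls: 0, 3, 8, 15, 24, 35 → 48 → 63 (differences are 3, 5, 7, … (increasing by 2 each time)).
Returns: always the previous value of the calls; 6, 0, 3, 8, 15, 24 → 35 → 48.
So the next two records are 48 calls, 35 returns and 63 calls, 48 returns.

48 calls, 35 returns; 63 calls, 48 returns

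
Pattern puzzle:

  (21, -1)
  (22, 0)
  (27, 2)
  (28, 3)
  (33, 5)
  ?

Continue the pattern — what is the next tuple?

(34, 6)

First coordinate: 21, 22, 27, 28, 33 → 34 (alternating steps +1, +5, +1, +5, …).
Second coordinate goes -1, 0, 2, 3, 5 → 6 (alternating steps +1, +2, +1, +2, …).
Combining the parts gives (34, 6).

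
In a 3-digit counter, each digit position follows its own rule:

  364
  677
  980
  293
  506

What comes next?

First digit — +3 each step, mod 10: 3, 6, 9, 2, 5 → 8.
Second digit: +1 each step, mod 10; 6, 7, 8, 9, 0 → 1.
Third digit goes 4, 7, 0, 3, 6 → 9 (+3 each step, mod 10).
Putting it together: 819.

819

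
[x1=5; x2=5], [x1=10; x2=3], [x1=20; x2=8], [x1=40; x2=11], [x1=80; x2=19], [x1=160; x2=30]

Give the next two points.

X1 — ×2 each step: 5, 10, 20, 40, 80, 160 → 320 → 640.
X2: each term is the sum of the two before it, so 5, 3, 8, 11, 19, 30 → 49 → 79.
So the next two points are [x1=320; x2=49] and [x1=640; x2=79].

[x1=320; x2=49], [x1=640; x2=79]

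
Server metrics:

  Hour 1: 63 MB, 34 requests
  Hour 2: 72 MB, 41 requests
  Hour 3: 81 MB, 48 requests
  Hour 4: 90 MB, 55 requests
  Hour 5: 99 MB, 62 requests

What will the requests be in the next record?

Requests: +7 each step, so 34, 41, 48, 55, 62 → 69.

69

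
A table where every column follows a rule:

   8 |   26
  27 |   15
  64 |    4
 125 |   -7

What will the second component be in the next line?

-18

For the second component, −11 each step: 26, 15, 4, -7 → -18.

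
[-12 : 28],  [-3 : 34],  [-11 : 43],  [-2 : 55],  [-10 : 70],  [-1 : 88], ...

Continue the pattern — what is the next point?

First slot: -12, -3, -11, -2, -10, -1 → -9 (alternating steps +9, −8, +9, −8, …).
Second slot: differences are 6, 9, 12, … (increasing by 3 each time), so 28, 34, 43, 55, 70, 88 → 109.
Putting it together: [-9 : 109].

[-9 : 109]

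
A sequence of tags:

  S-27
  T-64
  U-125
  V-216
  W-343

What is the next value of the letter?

X

Letter: letters move forward 1 place in the alphabet, so S, T, U, V, W → X.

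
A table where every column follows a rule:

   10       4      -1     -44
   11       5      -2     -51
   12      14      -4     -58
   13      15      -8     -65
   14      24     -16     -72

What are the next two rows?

15  25  -32  -79; 16  34  -64  -86

For the first component, +1 each step: 10, 11, 12, 13, 14 → 15 → 16.
Second component: alternating steps +1, +9, +1, +9, …; 4, 5, 14, 15, 24 → 25 → 34.
Third component: -1, -2, -4, -8, -16 → -32 → -64 (×2 each step).
Fourth component — −7 each step: -44, -51, -58, -65, -72 → -79 → -86.
Putting the parts together: 15  25  -32  -79 and then 16  34  -64  -86.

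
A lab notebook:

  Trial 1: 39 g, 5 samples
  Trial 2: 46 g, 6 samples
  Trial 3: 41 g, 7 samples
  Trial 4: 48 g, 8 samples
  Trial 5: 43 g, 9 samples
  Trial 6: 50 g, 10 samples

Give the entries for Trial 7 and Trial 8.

45 g, 11 samples; 52 g, 12 samples

For the g, alternating steps +7, −5, +7, −5, …: 39, 46, 41, 48, 43, 50 → 45 → 52.
Samples: +1 each step; 5, 6, 7, 8, 9, 10 → 11 → 12.
So the next two records are 45 g, 11 samples and 52 g, 12 samples.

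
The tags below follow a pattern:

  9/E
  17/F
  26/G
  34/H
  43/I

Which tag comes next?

First component: alternating steps +8, +9, +8, +9, …; 9, 17, 26, 34, 43 → 51.
For the letter, letters move forward 1 place in the alphabet: E, F, G, H, I → J.
Putting it together: 51/J.

51/J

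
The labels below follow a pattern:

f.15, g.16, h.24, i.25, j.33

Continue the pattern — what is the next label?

For the letter, letters move forward 1 place in the alphabet: f, g, h, i, j → k.
For the second component, alternating steps +1, +8, +1, +8, …: 15, 16, 24, 25, 33 → 34.
So the next label is k.34.

k.34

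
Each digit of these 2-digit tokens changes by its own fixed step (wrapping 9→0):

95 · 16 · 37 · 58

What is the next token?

For the first digit, +2 each step, mod 10: 9, 1, 3, 5 → 7.
Second digit — +1 each step, mod 10: 5, 6, 7, 8 → 9.
Putting it together: 79.

79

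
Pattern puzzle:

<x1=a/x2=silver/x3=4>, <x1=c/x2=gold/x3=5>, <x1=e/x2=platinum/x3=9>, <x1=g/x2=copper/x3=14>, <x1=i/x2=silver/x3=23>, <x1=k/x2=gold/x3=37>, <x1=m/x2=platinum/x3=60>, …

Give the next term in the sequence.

X1: a, c, e, g, i, k, m → o (letters move forward 2 places in the alphabet).
X2: repeats silver → gold → platinum → copper; silver, gold, platinum, copper, silver, gold, platinum → copper.
X3: each term is the sum of the two before it, so 4, 5, 9, 14, 23, 37, 60 → 97.
Putting it together: <x1=o/x2=copper/x3=97>.

<x1=o/x2=copper/x3=97>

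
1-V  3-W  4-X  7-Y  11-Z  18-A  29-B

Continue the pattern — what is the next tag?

First component: 1, 3, 4, 7, 11, 18, 29 → 47 (each term is the sum of the two before it).
For the letter, letters move forward 1 place in the alphabet, wrapping Z→A: V, W, X, Y, Z, A, B → C.
So the next tag is 47-C.

47-C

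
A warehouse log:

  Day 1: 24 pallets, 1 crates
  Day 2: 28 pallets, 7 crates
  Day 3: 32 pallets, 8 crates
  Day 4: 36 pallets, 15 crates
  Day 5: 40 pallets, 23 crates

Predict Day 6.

44 pallets, 38 crates

Pallets: 24, 28, 32, 36, 40 → 44 (+4 each step).
Crates: each term is the sum of the two before it; 1, 7, 8, 15, 23 → 38.
So the next record is 44 pallets, 38 crates.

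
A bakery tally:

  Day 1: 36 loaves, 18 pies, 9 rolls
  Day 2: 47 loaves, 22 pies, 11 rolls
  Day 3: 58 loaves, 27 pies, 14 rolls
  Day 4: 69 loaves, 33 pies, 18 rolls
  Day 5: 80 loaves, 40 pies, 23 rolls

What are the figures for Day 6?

91 loaves, 48 pies, 29 rolls

Loaves goes 36, 47, 58, 69, 80 → 91 (+11 each step).
Pies — differences are 4, 5, 6, … (increasing by 1 each time): 18, 22, 27, 33, 40 → 48.
Rolls goes 9, 11, 14, 18, 23 → 29 (differences are 2, 3, 4, … (increasing by 1 each time)).
So the next row is 91 loaves, 48 pies, 29 rolls.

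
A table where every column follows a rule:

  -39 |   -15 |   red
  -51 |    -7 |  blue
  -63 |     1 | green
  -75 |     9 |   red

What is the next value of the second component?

17

First component: -39, -51, -63, -75 → -87 (−12 each step).
Second component — +8 each step: -15, -7, 1, 9 → 17.
Colour: red, blue, green, red → blue (repeats red → blue → green).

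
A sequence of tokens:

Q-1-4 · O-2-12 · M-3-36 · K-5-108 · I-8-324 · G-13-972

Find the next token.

E-21-2916

Letter: letters move back 2 places in the alphabet, so Q, O, M, K, I, G → E.
Second component — each term is the sum of the two before it: 1, 2, 3, 5, 8, 13 → 21.
Third component — ×3 each step: 4, 12, 36, 108, 324, 972 → 2916.
Putting it together: E-21-2916.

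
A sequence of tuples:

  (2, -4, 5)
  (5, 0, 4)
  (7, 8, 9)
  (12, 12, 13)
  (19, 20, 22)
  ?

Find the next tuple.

First slot: each term is the sum of the two before it; 2, 5, 7, 12, 19 → 31.
Second slot: alternating steps +4, +8, +4, +8, …, so -4, 0, 8, 12, 20 → 24.
Third slot: each term is the sum of the two before it, so 5, 4, 9, 13, 22 → 35.
So the next tuple is (31, 24, 35).

(31, 24, 35)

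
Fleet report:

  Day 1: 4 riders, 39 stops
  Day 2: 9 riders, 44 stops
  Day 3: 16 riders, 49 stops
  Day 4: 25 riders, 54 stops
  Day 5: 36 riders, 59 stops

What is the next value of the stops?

64

Stops goes 39, 44, 49, 54, 59 → 64 (+5 each step).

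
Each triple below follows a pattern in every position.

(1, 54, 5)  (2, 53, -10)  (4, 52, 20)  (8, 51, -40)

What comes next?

First part goes 1, 2, 4, 8 → 16 (×2 each step).
Second part: −1 each step, so 54, 53, 52, 51 → 50.
For the third part, ×(-2) each step: 5, -10, 20, -40 → 80.
Combining the parts gives (16, 50, 80).

(16, 50, 80)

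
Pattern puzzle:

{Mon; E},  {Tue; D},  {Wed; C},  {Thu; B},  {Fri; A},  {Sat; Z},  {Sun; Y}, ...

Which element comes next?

{Mon; X}

Day: runs through the weekdays Mon→Sun; Mon, Tue, Wed, Thu, Fri, Sat, Sun → Mon.
Letter: E, D, C, B, A, Z, Y → X (letters move back 1 place in the alphabet, wrapping A→Z).
Putting it together: {Mon; X}.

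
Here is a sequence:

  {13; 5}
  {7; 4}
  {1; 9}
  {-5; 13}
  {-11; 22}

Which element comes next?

{-17; 35}

First entry — −6 each step: 13, 7, 1, -5, -11 → -17.
For the second entry, each term is the sum of the two before it: 5, 4, 9, 13, 22 → 35.
Putting it together: {-17; 35}.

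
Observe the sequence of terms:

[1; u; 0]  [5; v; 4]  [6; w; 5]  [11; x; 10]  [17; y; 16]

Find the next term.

First entry — each term is the sum of the two before it: 1, 5, 6, 11, 17 → 28.
Letter: letters move forward 1 place in the alphabet; u, v, w, x, y → z.
For the third entry, always 1 less than the first entry: 0, 4, 5, 10, 16 → 27.
So the next term is [28; z; 27].

[28; z; 27]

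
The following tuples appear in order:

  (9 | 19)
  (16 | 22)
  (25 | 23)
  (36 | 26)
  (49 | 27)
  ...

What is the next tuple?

(64 | 30)

First slot: perfect squares: 3², 4², 5², …, so 9, 16, 25, 36, 49 → 64.
Second slot: 19, 22, 23, 26, 27 → 30 (alternating steps +3, +1, +3, +1, …).
So the next tuple is (64 | 30).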